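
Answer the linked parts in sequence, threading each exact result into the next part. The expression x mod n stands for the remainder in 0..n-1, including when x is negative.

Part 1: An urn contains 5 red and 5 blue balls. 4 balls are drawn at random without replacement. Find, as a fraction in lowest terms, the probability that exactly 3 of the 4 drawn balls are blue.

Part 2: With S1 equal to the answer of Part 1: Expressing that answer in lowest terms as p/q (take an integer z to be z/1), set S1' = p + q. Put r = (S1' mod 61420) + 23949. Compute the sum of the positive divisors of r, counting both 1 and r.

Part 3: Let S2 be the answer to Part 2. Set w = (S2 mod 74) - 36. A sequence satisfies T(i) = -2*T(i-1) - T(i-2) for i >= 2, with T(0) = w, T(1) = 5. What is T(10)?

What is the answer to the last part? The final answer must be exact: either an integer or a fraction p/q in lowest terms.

Part 1: total draws C(10,4) = 210; favorable C(5,3)*C(5,1) = 50; P = 5/21; answer 5/21
Part 2: S1 = 5/21; threaded value p + q = 26; r = 23975; 23975 = 5^2 * 7 * 137; sigma = (1 + 5 + 25) * (1 + 7) * (1 + 137) = 31 * 8 * 138 = 34224; answer 34224
Part 3: S2 = 34224; w = 0; T(2) = -2*(5) - 1*(0) = -10; iterating: T(2)=-10, T(3)=15, T(4)=-20, T(5)=25, T(6)=-30, T(7)=35, T(8)=-40, T(9)=45, T(10)=-50; answer -50

-50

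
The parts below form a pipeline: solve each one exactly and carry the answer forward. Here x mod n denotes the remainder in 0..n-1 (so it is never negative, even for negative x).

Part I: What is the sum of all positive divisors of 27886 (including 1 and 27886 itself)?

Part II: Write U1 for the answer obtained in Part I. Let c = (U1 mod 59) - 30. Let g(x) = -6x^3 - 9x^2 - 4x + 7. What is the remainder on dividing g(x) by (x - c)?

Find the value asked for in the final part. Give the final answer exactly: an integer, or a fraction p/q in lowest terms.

263

Part I: 27886 = 2 * 73 * 191; sigma = (1 + 2) * (1 + 73) * (1 + 191) = 3 * 74 * 192 = 42624; answer 42624
Part II: U1 = 42624; c = -4; remainder = value at the root: -6*(-4)^3 - 9*(-4)^2 - 4*(-4)^1 + 7 = (384) + (-144) + (16) + (7) = 263; answer 263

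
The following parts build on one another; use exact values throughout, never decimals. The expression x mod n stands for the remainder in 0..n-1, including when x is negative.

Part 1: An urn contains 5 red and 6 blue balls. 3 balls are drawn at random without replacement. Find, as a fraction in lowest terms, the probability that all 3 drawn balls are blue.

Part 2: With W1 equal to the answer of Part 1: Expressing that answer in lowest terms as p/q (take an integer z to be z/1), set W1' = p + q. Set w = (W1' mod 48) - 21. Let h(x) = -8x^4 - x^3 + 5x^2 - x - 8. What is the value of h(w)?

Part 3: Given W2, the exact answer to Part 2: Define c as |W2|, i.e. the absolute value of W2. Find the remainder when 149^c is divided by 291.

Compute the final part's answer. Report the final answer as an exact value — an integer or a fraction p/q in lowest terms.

22

Part 1: total draws C(11,3) = 165; favorable C(6,3) = 20; P = 4/33; answer 4/33
Part 2: W1 = 4/33; threaded value p + q = 37; w = 16; -8*(16)^4 - 1*(16)^3 + 5*(16)^2 - 1*(16)^1 - 8 = (-524288) + (-4096) + (1280) + (-16) + (-8) = -527128; answer -527128
Part 3: W2 = -527128; c = 527128; squarings mod 291: 149^1=149, 149^2=85, 149^4=241, 149^8=172, 149^16=193, 149^32=1, 149^64=1, 149^128=1, 149^256=1, 149^512=1, 149^1024=1, 149^2048=1, 149^4096=1, 149^8192=1, 149^16384=1, 149^32768=1, 149^65536=1, 149^131072=1, 149^262144=1, 149^524288=1; 149^527128 = 149^8 * 149^16 * 149^256 * 149^512 * 149^2048 * 149^524288 = 22 (mod 291); answer 22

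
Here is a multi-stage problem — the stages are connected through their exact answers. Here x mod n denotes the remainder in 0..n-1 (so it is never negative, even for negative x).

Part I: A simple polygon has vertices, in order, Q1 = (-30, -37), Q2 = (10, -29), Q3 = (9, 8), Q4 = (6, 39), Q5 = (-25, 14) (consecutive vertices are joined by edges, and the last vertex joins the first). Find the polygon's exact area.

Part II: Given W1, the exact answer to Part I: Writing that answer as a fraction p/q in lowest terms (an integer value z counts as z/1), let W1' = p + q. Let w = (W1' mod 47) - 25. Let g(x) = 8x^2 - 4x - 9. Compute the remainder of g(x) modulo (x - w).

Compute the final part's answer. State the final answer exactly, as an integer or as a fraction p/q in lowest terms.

171

Part I: cross terms: (-30*-29 - 10*-37)=1240, (10*8 - 9*-29)=341, (9*39 - 6*8)=303, (6*14 - -25*39)=1059, (-25*-37 - -30*14)=1345; twice the area = |4288| = 4288; area = 2144; answer 2144
Part II: W1 = 2144; threaded value p + q = 2145; w = 5; remainder = value at the root: 8*(5)^2 - 4*(5)^1 - 9 = (200) + (-20) + (-9) = 171; answer 171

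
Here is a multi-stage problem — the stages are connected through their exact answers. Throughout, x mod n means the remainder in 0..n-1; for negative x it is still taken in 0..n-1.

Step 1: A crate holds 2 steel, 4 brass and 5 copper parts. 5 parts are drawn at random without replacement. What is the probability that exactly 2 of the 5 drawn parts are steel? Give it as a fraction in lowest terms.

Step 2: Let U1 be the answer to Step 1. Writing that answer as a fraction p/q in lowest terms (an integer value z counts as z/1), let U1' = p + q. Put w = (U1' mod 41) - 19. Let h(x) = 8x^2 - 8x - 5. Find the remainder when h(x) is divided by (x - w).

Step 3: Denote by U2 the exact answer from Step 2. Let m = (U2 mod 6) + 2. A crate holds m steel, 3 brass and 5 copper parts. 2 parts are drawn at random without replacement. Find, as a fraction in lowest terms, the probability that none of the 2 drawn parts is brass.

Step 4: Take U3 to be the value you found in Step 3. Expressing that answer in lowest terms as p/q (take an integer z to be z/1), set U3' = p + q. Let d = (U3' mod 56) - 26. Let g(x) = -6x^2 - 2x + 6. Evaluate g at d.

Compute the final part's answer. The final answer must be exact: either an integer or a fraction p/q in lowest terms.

-2

Step 1: total draws C(11,5) = 462; favorable C(2,2)*C(9,3) = 84; P = 2/11; answer 2/11
Step 2: U1 = 2/11; threaded value p + q = 13; w = -6; remainder = value at the root: 8*(-6)^2 - 8*(-6)^1 - 5 = (288) + (48) + (-5) = 331; answer 331
Step 3: U2 = 331; m = 3; total draws C(11,2) = 55; favorable C(8,2) = 28; P = 28/55; answer 28/55
Step 4: U3 = 28/55; threaded value p + q = 83; d = 1; -6*(1)^2 - 2*(1)^1 + 6 = (-6) + (-2) + (6) = -2; answer -2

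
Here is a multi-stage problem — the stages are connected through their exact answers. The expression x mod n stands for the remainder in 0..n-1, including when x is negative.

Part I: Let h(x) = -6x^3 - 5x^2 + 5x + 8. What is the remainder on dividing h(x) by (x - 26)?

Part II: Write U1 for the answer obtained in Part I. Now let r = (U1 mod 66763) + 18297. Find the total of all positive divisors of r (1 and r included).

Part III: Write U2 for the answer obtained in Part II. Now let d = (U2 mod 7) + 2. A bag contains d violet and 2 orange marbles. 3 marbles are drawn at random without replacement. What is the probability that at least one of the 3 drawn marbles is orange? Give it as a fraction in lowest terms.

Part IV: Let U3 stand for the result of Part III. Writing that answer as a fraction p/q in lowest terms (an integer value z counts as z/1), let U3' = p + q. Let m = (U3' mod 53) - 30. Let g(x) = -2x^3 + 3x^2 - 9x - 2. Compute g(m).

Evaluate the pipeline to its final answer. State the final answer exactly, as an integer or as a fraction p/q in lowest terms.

Part I: remainder = value at the root: -6*(26)^3 - 5*(26)^2 + 5*(26)^1 + 8 = (-105456) + (-3380) + (130) + (8) = -108698; answer -108698
Part II: U1 = -108698; r = 43125; 43125 = 3 * 5^4 * 23; sigma = (1 + 3) * (1 + 5 + 25 + 125 + 625) * (1 + 23) = 4 * 781 * 24 = 74976; answer 74976
Part III: U2 = 74976; d = 8; total draws C(10,3) = 120; complement C(8,3) = 56; favorable 120 - 56 = 64; P = 8/15; answer 8/15
Part IV: U3 = 8/15; threaded value p + q = 23; m = -7; -2*(-7)^3 + 3*(-7)^2 - 9*(-7)^1 - 2 = (686) + (147) + (63) + (-2) = 894; answer 894

894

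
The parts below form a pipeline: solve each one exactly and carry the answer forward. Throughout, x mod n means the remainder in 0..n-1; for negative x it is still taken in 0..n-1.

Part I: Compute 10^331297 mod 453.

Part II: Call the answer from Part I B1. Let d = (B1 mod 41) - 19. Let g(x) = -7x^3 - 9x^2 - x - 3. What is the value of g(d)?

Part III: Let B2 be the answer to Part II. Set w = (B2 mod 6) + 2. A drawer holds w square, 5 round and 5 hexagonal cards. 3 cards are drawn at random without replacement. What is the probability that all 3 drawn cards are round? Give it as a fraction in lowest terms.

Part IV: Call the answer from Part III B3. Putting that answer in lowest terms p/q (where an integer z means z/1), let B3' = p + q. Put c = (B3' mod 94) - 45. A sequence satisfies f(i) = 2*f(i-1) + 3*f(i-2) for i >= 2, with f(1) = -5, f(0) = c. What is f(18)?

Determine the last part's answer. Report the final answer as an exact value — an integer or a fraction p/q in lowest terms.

Part I: squarings mod 453: 10^1=10, 10^2=100, 10^4=34, 10^8=250, 10^16=439, 10^32=196, 10^64=364, 10^128=220, 10^256=382, 10^512=58, 10^1024=193, 10^2048=103, 10^4096=190, 10^8192=313, 10^16384=121, 10^32768=145, 10^65536=187, 10^131072=88, 10^262144=43; 10^331297 = 10^1 * 10^32 * 10^512 * 10^1024 * 10^2048 * 10^65536 * 10^262144 = 418 (mod 453); answer 418
Part II: B1 = 418; d = -11; -7*(-11)^3 - 9*(-11)^2 - 1*(-11)^1 - 3 = (9317) + (-1089) + (11) + (-3) = 8236; answer 8236
Part III: B2 = 8236; w = 6; total draws C(16,3) = 560; favorable C(5,3) = 10; P = 1/56; answer 1/56
Part IV: B3 = 1/56; threaded value p + q = 57; c = 12; f(2) = 2*(-5) + 3*(12) = 26; iterating: f(2)=26, f(3)=37, f(4)=152, f(5)=415, f(6)=1286, f(7)=3817, f(8)=11492, f(9)=34435, f(10)=103346, f(11)=309997, f(12)=930032, f(13)=2790055, f(14)=8370206, f(15)=25110577, f(16)=75331772, f(17)=225995275, f(18)=677985866; answer 677985866

677985866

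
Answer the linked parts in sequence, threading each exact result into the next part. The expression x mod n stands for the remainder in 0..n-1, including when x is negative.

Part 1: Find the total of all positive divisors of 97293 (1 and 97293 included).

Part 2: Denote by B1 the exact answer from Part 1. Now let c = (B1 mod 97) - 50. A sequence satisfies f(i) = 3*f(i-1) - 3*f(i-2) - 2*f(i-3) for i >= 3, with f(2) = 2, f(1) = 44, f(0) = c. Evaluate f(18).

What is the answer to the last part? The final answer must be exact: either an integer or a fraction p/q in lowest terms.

Part 1: 97293 = 3 * 7 * 41 * 113; sigma = (1 + 3) * (1 + 7) * (1 + 41) * (1 + 113) = 4 * 8 * 42 * 114 = 153216; answer 153216
Part 2: B1 = 153216; c = 3; f(3) = 3*(2) - 3*(44) - 2*(3) = -132; iterating: f(3)=-132, f(4)=-490, f(5)=-1078, f(6)=-1500, f(7)=-286, f(8)=5798, f(9)=21252, f(10)=46934, f(11)=65450, f(12)=13044, f(13)=-251086, f(14)=-923290, f(15)=-2042700, f(16)=-2856058, f(17)=-593494, f(18)=10873092; answer 10873092

10873092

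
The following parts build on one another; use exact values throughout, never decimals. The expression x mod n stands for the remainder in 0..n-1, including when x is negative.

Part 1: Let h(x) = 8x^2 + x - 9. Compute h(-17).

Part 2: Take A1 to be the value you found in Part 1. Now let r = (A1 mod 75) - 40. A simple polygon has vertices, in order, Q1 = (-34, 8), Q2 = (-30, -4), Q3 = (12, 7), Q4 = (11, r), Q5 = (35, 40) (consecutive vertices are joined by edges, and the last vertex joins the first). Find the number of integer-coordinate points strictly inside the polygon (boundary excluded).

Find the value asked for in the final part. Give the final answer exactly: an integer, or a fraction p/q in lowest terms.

1150

Part 1: 8*(-17)^2 + 1*(-17)^1 - 9 = (2312) + (-17) + (-9) = 2286; answer 2286
Part 2: A1 = 2286; r = -4; cross terms: (-34*-4 - -30*8)=376, (-30*7 - 12*-4)=-162, (12*-4 - 11*7)=-125, (11*40 - 35*-4)=580, (35*8 - -34*40)=1640; twice the area = |2309| = 2309; area = 2309/2; boundary points = 4 + 1 + 1 + 4 + 1 = 11; strictly interior points = area - boundary/2 + 1 = 1150; answer 1150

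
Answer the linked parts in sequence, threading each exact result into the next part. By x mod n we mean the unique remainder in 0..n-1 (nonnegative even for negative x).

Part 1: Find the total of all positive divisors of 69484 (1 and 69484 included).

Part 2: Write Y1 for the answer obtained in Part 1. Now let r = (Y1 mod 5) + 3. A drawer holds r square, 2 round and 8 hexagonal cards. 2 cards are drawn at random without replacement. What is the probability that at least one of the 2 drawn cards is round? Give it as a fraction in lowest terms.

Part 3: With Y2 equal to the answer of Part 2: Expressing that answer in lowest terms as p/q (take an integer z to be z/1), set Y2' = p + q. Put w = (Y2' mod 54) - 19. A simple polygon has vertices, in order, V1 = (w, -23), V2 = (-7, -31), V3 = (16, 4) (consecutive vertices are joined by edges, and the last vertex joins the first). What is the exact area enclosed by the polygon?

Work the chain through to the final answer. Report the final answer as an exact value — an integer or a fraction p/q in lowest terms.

Part 1: 69484 = 2^2 * 29 * 599; sigma = (1 + 2 + 4) * (1 + 29) * (1 + 599) = 7 * 30 * 600 = 126000; answer 126000
Part 2: Y1 = 126000; r = 3; total draws C(13,2) = 78; complement C(11,2) = 55; favorable 78 - 55 = 23; P = 23/78; answer 23/78
Part 3: Y2 = 23/78; threaded value p + q = 101; w = 28; cross terms: (28*-31 - -7*-23)=-1029, (-7*4 - 16*-31)=468, (16*-23 - 28*4)=-480; twice the area = |-1041| = 1041; area = 1041/2; answer 1041/2

1041/2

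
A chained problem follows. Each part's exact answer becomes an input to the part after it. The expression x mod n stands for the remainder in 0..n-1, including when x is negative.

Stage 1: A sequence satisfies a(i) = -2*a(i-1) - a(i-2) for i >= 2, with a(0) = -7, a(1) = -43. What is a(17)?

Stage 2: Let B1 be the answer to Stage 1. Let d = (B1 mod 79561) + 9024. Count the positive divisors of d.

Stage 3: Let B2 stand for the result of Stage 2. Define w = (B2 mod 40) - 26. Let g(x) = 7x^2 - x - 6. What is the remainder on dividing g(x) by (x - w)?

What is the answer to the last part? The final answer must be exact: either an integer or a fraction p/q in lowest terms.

Stage 1: a(2) = -2*(-43) - 1*(-7) = 93; iterating: a(2)=93, a(3)=-143, a(4)=193, a(5)=-243, a(6)=293, a(7)=-343, a(8)=393, a(9)=-443, a(10)=493, a(11)=-543, a(12)=593, a(13)=-643, a(14)=693, a(15)=-743, a(16)=793, a(17)=-843; answer -843
Stage 2: B1 = -843; d = 87742; 87742 = 2 * 19 * 2309; number of divisors = (1+1) * (1+1) * (1+1) = 8; answer 8
Stage 3: B2 = 8; w = -18; remainder = value at the root: 7*(-18)^2 - 1*(-18)^1 - 6 = (2268) + (18) + (-6) = 2280; answer 2280

2280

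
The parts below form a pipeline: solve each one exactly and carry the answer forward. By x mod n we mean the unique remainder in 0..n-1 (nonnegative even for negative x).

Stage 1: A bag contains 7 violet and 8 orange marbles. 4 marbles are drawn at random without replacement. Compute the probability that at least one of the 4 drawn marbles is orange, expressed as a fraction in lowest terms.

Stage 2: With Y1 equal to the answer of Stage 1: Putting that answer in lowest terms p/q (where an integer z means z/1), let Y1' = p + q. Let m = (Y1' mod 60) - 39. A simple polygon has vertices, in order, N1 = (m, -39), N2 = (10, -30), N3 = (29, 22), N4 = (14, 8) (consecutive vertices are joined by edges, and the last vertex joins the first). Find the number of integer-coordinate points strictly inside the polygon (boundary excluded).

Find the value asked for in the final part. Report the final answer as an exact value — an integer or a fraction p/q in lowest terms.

846

Stage 1: total draws C(15,4) = 1365; complement C(7,4) = 35; favorable 1365 - 35 = 1330; P = 38/39; answer 38/39
Stage 2: Y1 = 38/39; threaded value p + q = 77; m = -22; cross terms: (-22*-30 - 10*-39)=1050, (10*22 - 29*-30)=1090, (29*8 - 14*22)=-76, (14*-39 - -22*8)=-370; twice the area = |1694| = 1694; area = 847; boundary points = 1 + 1 + 1 + 1 = 4; strictly interior points = area - boundary/2 + 1 = 846; answer 846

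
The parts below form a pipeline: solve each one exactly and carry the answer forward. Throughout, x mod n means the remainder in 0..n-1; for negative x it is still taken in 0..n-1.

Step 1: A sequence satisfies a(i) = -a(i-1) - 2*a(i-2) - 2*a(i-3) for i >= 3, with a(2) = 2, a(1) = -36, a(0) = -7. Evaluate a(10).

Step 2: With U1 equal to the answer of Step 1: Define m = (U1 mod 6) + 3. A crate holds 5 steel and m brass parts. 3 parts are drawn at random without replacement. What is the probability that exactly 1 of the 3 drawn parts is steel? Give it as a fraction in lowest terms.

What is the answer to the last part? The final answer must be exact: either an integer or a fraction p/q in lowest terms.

5/12

Step 1: a(3) = -1*(2) - 2*(-36) - 2*(-7) = 84; iterating: a(3)=84, a(4)=-16, a(5)=-156, a(6)=20, a(7)=324, a(8)=-52, a(9)=-636, a(10)=92; answer 92
Step 2: U1 = 92; m = 5; total draws C(10,3) = 120; favorable C(5,1)*C(5,2) = 50; P = 5/12; answer 5/12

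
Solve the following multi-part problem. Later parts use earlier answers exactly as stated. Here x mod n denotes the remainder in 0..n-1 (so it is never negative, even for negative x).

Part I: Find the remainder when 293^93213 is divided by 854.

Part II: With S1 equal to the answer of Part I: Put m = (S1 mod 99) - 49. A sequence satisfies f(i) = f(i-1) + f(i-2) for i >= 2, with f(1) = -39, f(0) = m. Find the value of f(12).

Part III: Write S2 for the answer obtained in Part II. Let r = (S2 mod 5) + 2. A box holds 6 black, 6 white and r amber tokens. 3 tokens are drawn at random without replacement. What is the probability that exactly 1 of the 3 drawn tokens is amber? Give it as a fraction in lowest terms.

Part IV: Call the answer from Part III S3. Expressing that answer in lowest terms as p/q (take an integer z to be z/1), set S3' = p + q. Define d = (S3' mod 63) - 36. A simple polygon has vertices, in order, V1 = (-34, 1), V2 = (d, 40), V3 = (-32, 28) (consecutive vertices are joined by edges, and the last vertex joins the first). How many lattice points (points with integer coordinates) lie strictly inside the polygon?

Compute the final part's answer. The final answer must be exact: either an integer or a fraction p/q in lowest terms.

Part I: squarings mod 854: 293^1=293, 293^2=449, 293^4=57, 293^8=687, 293^16=561, 293^32=449, 293^64=57, 293^128=687, 293^256=561, 293^512=449, 293^1024=57, 293^2048=687, 293^4096=561, 293^8192=449, 293^16384=57, 293^32768=687, 293^65536=561; 293^93213 = 293^1 * 293^4 * 293^8 * 293^16 * 293^1024 * 293^2048 * 293^8192 * 293^16384 * 293^65536 = 41 (mod 854); answer 41
Part II: S1 = 41; m = -8; f(2) = 1*(-39) + 1*(-8) = -47; iterating: f(2)=-47, f(3)=-86, f(4)=-133, f(5)=-219, f(6)=-352, f(7)=-571, f(8)=-923, f(9)=-1494, f(10)=-2417, f(11)=-3911, f(12)=-6328; answer -6328
Part III: S2 = -6328; r = 4; total draws C(16,3) = 560; favorable C(4,1)*C(12,2) = 264; P = 33/70; answer 33/70
Part IV: S3 = 33/70; threaded value p + q = 103; d = 4; cross terms: (-34*40 - 4*1)=-1364, (4*28 - -32*40)=1392, (-32*1 - -34*28)=920; twice the area = |948| = 948; area = 474; boundary points = 1 + 12 + 1 = 14; strictly interior points = area - boundary/2 + 1 = 468; answer 468

468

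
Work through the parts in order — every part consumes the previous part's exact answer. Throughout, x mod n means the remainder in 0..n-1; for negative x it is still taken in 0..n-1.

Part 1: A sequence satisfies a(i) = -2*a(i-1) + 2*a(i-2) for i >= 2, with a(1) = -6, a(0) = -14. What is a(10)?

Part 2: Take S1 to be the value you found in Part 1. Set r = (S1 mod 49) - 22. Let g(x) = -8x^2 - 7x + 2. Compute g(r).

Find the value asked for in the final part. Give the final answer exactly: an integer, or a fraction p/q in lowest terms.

-2464

Part 1: a(2) = -2*(-6) + 2*(-14) = -16; iterating: a(2)=-16, a(3)=20, a(4)=-72, a(5)=184, a(6)=-512, a(7)=1392, a(8)=-3808, a(9)=10400, a(10)=-28416; answer -28416
Part 2: S1 = -28416; r = -18; -8*(-18)^2 - 7*(-18)^1 + 2 = (-2592) + (126) + (2) = -2464; answer -2464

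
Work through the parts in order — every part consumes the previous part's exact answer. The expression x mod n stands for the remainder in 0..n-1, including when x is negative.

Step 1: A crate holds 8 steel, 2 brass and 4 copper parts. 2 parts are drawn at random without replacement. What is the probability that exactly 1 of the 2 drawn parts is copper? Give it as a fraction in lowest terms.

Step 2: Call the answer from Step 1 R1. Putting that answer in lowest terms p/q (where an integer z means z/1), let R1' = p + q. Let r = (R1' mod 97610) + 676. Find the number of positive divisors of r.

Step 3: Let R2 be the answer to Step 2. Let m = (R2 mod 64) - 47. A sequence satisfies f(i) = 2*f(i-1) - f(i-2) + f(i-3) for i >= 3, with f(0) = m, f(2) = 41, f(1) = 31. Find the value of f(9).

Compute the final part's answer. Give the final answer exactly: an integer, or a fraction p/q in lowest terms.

433

Step 1: total draws C(14,2) = 91; favorable C(4,1)*C(10,1) = 40; P = 40/91; answer 40/91
Step 2: R1 = 40/91; threaded value p + q = 131; r = 807; 807 = 3 * 269; number of divisors = (1+1) * (1+1) = 4; answer 4
Step 3: R2 = 4; m = -43; f(3) = 2*(41) - 1*(31) + 1*(-43) = 8; iterating: f(3)=8, f(4)=6, f(5)=45, f(6)=92, f(7)=145, f(8)=243, f(9)=433; answer 433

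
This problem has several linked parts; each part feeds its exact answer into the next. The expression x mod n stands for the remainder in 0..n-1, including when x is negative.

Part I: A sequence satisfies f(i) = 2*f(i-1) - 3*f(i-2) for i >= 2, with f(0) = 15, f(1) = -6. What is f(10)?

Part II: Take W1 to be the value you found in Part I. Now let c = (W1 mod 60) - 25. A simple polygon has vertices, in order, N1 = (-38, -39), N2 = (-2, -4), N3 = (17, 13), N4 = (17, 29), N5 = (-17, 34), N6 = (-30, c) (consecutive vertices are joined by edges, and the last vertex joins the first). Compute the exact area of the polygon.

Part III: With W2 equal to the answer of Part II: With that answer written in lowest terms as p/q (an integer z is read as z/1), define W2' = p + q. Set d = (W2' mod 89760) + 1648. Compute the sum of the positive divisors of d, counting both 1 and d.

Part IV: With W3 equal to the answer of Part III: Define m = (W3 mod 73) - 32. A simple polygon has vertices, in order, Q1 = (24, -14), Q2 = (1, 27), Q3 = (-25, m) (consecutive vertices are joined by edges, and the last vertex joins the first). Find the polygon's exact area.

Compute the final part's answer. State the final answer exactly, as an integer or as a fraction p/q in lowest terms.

464

Part I: f(2) = 2*(-6) - 3*(15) = -57; iterating: f(2)=-57, f(3)=-96, f(4)=-21, f(5)=246, f(6)=555, f(7)=372, f(8)=-921, f(9)=-2958, f(10)=-3153; answer -3153
Part II: W1 = -3153; c = 2; cross terms: (-38*-4 - -2*-39)=74, (-2*13 - 17*-4)=42, (17*29 - 17*13)=272, (17*34 - -17*29)=1071, (-17*2 - -30*34)=986, (-30*-39 - -38*2)=1246; twice the area = |3691| = 3691; area = 3691/2; answer 3691/2
Part III: W2 = 3691/2; threaded value p + q = 3693; d = 5341; 5341 = 7^2 * 109; sigma = (1 + 7 + 49) * (1 + 109) = 57 * 110 = 6270; answer 6270
Part IV: W3 = 6270; m = 33; cross terms: (24*27 - 1*-14)=662, (1*33 - -25*27)=708, (-25*-14 - 24*33)=-442; twice the area = |928| = 928; area = 464; answer 464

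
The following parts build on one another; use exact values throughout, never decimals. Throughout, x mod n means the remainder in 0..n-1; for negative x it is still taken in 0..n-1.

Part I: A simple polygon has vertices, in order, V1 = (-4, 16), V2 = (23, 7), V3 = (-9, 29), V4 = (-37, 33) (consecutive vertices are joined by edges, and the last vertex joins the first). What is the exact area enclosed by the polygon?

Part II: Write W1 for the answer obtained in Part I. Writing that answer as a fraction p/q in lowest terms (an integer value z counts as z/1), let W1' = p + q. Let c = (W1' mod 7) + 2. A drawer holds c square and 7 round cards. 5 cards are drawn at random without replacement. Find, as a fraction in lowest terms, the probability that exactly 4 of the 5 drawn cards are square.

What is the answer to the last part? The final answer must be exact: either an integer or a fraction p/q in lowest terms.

35/429

Part I: cross terms: (-4*7 - 23*16)=-396, (23*29 - -9*7)=730, (-9*33 - -37*29)=776, (-37*16 - -4*33)=-460; twice the area = |650| = 650; area = 325; answer 325
Part II: W1 = 325; threaded value p + q = 326; c = 6; total draws C(13,5) = 1287; favorable C(6,4)*C(7,1) = 105; P = 35/429; answer 35/429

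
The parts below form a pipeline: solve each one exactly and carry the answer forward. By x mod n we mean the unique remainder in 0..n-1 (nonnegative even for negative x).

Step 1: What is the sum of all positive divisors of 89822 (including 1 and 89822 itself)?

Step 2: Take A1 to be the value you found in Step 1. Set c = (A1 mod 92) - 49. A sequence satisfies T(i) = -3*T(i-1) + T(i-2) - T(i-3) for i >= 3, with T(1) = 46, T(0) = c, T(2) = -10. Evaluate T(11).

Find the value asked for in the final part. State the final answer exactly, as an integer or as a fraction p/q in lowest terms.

1060705

Step 1: 89822 = 2 * 97 * 463; sigma = (1 + 2) * (1 + 97) * (1 + 463) = 3 * 98 * 464 = 136416; answer 136416
Step 2: A1 = 136416; c = 23; T(3) = -3*(-10) + 1*(46) - 1*(23) = 53; iterating: T(3)=53, T(4)=-215, T(5)=708, T(6)=-2392, T(7)=8099, T(8)=-27397, T(9)=92682, T(10)=-313542, T(11)=1060705; answer 1060705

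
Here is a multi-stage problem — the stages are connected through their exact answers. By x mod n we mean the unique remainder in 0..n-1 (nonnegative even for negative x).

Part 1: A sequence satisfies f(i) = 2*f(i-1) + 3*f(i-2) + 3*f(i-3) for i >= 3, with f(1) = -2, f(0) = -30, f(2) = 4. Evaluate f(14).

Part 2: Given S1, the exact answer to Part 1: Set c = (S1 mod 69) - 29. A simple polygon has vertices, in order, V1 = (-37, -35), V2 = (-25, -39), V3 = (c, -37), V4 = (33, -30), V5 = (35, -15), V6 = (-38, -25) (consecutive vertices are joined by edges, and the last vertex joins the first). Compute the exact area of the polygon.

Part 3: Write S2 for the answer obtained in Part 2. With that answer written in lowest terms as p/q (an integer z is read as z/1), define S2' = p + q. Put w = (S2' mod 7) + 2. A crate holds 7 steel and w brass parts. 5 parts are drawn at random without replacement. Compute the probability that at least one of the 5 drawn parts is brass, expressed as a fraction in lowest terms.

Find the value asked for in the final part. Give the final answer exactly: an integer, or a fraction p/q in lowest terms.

21/22

Part 1: f(3) = 2*(4) + 3*(-2) + 3*(-30) = -88; iterating: f(3)=-88, f(4)=-170, f(5)=-592, f(6)=-1958, f(7)=-6202, f(8)=-20054, f(9)=-64588, f(10)=-207944, f(11)=-669814, f(12)=-2157224, f(13)=-6947722, f(14)=-22376558; answer -22376558
Part 2: S1 = -22376558; c = -25; cross terms: (-37*-39 - -25*-35)=568, (-25*-37 - -25*-39)=-50, (-25*-30 - 33*-37)=1971, (33*-15 - 35*-30)=555, (35*-25 - -38*-15)=-1445, (-38*-35 - -37*-25)=405; twice the area = |2004| = 2004; area = 1002; answer 1002
Part 3: S2 = 1002; threaded value p + q = 1003; w = 4; total draws C(11,5) = 462; complement C(7,5) = 21; favorable 462 - 21 = 441; P = 21/22; answer 21/22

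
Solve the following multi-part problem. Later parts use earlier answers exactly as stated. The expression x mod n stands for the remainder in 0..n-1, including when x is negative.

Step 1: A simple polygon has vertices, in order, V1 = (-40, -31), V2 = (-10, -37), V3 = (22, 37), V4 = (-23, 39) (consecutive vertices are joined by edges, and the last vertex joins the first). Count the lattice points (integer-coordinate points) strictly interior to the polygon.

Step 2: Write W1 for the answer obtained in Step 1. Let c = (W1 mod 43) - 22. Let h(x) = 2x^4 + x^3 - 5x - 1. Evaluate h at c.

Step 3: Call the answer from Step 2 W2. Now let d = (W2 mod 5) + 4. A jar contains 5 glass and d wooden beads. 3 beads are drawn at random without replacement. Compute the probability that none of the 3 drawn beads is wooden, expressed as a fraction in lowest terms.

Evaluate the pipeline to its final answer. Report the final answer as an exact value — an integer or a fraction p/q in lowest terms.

Step 1: cross terms: (-40*-37 - -10*-31)=1170, (-10*37 - 22*-37)=444, (22*39 - -23*37)=1709, (-23*-31 - -40*39)=2273; twice the area = |5596| = 5596; area = 2798; boundary points = 6 + 2 + 1 + 1 = 10; strictly interior points = area - boundary/2 + 1 = 2794; answer 2794
Step 2: W1 = 2794; c = 20; 2*(20)^4 + 1*(20)^3 - 5*(20)^1 - 1 = (320000) + (8000) + (-100) + (-1) = 327899; answer 327899
Step 3: W2 = 327899; d = 8; total draws C(13,3) = 286; favorable C(5,3) = 10; P = 5/143; answer 5/143

5/143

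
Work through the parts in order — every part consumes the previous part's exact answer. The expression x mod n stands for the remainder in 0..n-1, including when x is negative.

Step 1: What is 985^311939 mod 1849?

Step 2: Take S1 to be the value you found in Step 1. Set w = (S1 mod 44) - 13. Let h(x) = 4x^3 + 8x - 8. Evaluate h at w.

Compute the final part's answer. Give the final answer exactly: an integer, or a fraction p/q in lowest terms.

Step 1: squarings mod 1849: 985^1=985, 985^2=1349, 985^4=385, 985^8=305, 985^16=575, 985^32=1503, 985^64=1380, 985^128=1779, 985^256=1202, 985^512=735, 985^1024=317, 985^2048=643, 985^4096=1122, 985^8192=1564, 985^16384=1718, 985^32768=520, 985^65536=446, 985^131072=1073, 985^262144=1251; 985^311939 = 985^1 * 985^2 * 985^128 * 985^512 * 985^16384 * 985^32768 * 985^262144 = 1169 (mod 1849); answer 1169
Step 2: S1 = 1169; w = 12; 4*(12)^3 + 8*(12)^1 - 8 = (6912) + (96) + (-8) = 7000; answer 7000

7000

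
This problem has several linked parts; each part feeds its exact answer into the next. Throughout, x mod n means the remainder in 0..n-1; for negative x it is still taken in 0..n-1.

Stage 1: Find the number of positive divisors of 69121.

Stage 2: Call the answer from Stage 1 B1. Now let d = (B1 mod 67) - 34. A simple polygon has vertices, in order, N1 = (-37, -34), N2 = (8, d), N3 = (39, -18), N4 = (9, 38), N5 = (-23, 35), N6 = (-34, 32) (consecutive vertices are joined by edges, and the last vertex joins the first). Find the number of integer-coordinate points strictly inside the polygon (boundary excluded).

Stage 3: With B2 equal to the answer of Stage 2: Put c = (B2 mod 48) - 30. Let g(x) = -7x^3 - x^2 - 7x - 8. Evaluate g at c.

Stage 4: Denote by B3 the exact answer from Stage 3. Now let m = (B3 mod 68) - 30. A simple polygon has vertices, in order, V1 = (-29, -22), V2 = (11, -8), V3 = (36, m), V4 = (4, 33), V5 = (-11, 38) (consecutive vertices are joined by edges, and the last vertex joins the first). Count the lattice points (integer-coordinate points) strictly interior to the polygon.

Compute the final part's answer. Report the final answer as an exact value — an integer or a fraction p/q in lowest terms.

1824

Stage 1: 69121 = 13^2 * 409; number of divisors = (2+1) * (1+1) = 6; answer 6
Stage 2: B1 = 6; d = -28; cross terms: (-37*-28 - 8*-34)=1308, (8*-18 - 39*-28)=948, (39*38 - 9*-18)=1644, (9*35 - -23*38)=1189, (-23*32 - -34*35)=454, (-34*-34 - -37*32)=2340; twice the area = |7883| = 7883; area = 7883/2; boundary points = 3 + 1 + 2 + 1 + 1 + 3 = 11; strictly interior points = area - boundary/2 + 1 = 3937; answer 3937
Stage 3: B2 = 3937; c = -29; -7*(-29)^3 - 1*(-29)^2 - 7*(-29)^1 - 8 = (170723) + (-841) + (203) + (-8) = 170077; answer 170077
Stage 4: B3 = 170077; m = -21; cross terms: (-29*-8 - 11*-22)=474, (11*-21 - 36*-8)=57, (36*33 - 4*-21)=1272, (4*38 - -11*33)=515, (-11*-22 - -29*38)=1344; twice the area = |3662| = 3662; area = 1831; boundary points = 2 + 1 + 2 + 5 + 6 = 16; strictly interior points = area - boundary/2 + 1 = 1824; answer 1824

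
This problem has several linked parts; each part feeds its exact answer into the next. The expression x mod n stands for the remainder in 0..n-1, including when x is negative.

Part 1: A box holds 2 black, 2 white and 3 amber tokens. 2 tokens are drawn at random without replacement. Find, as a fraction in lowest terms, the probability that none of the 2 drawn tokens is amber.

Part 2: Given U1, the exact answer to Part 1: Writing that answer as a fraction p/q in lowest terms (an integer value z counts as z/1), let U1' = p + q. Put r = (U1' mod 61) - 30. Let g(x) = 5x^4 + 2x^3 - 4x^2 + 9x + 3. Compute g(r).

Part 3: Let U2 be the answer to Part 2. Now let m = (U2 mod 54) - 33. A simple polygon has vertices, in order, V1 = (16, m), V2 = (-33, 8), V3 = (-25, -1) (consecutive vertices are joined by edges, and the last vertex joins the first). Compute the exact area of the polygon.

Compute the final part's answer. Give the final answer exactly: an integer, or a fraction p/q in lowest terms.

Part 1: total draws C(7,2) = 21; favorable C(4,2) = 6; P = 2/7; answer 2/7
Part 2: U1 = 2/7; threaded value p + q = 9; r = -21; 5*(-21)^4 + 2*(-21)^3 - 4*(-21)^2 + 9*(-21)^1 + 3 = (972405) + (-18522) + (-1764) + (-189) + (3) = 951933; answer 951933
Part 3: U2 = 951933; m = -12; cross terms: (16*8 - -33*-12)=-268, (-33*-1 - -25*8)=233, (-25*-12 - 16*-1)=316; twice the area = |281| = 281; area = 281/2; answer 281/2

281/2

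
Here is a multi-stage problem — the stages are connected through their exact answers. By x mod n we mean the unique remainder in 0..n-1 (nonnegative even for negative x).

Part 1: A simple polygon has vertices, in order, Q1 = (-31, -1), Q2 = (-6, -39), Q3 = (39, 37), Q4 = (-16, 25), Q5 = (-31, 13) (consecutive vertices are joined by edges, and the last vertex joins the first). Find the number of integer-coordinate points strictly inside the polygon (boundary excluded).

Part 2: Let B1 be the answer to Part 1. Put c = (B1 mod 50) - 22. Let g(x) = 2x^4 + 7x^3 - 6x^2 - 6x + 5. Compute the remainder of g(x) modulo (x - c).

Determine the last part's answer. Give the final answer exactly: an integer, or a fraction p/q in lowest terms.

Part 1: cross terms: (-31*-39 - -6*-1)=1203, (-6*37 - 39*-39)=1299, (39*25 - -16*37)=1567, (-16*13 - -31*25)=567, (-31*-1 - -31*13)=434; twice the area = |5070| = 5070; area = 2535; boundary points = 1 + 1 + 1 + 3 + 14 = 20; strictly interior points = area - boundary/2 + 1 = 2526; answer 2526
Part 2: B1 = 2526; c = 4; remainder = value at the root: 2*(4)^4 + 7*(4)^3 - 6*(4)^2 - 6*(4)^1 + 5 = (512) + (448) + (-96) + (-24) + (5) = 845; answer 845

845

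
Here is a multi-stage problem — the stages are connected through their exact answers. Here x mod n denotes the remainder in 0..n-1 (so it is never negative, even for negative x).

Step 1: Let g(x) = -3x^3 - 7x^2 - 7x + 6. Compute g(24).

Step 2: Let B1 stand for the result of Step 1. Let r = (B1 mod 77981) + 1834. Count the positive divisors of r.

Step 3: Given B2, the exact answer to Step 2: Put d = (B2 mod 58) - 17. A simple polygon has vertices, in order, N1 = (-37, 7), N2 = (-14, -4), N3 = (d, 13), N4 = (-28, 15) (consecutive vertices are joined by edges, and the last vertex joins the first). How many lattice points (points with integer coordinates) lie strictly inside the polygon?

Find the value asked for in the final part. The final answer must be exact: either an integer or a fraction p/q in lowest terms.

269

Step 1: -3*(24)^3 - 7*(24)^2 - 7*(24)^1 + 6 = (-41472) + (-4032) + (-168) + (6) = -45666; answer -45666
Step 2: B1 = -45666; r = 34149; 34149 = 3 * 11383; number of divisors = (1+1) * (1+1) = 4; answer 4
Step 3: B2 = 4; d = -13; cross terms: (-37*-4 - -14*7)=246, (-14*13 - -13*-4)=-234, (-13*15 - -28*13)=169, (-28*7 - -37*15)=359; twice the area = |540| = 540; area = 270; boundary points = 1 + 1 + 1 + 1 = 4; strictly interior points = area - boundary/2 + 1 = 269; answer 269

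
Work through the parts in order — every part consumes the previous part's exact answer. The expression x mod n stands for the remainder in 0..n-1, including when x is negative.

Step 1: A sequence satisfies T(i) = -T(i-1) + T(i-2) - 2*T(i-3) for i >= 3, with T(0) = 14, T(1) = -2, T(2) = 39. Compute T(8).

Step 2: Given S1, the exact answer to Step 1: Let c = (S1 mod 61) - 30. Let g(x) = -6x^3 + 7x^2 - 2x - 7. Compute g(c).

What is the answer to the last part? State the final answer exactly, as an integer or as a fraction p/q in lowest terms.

Step 1: T(3) = -1*(39) + 1*(-2) - 2*(14) = -69; iterating: T(3)=-69, T(4)=112, T(5)=-259, T(6)=509, T(7)=-992, T(8)=2019; answer 2019
Step 2: S1 = 2019; c = -24; -6*(-24)^3 + 7*(-24)^2 - 2*(-24)^1 - 7 = (82944) + (4032) + (48) + (-7) = 87017; answer 87017

87017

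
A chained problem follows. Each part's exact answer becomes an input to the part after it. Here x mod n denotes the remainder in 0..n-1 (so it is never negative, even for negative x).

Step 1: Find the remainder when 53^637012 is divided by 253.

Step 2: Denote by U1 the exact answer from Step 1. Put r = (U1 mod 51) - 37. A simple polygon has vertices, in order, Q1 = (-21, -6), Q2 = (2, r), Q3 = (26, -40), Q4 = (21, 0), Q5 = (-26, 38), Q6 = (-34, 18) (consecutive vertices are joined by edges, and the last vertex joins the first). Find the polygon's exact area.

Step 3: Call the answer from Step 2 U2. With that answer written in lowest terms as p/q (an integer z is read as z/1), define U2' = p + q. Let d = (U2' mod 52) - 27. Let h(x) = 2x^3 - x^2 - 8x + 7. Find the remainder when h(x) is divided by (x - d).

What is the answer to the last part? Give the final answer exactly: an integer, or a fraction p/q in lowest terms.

-8313

Step 1: squarings mod 253: 53^1=53, 53^2=26, 53^4=170, 53^8=58, 53^16=75, 53^32=59, 53^64=192, 53^128=179, 53^256=163, 53^512=4, 53^1024=16, 53^2048=3, 53^4096=9, 53^8192=81, 53^16384=236, 53^32768=36, 53^65536=31, 53^131072=202, 53^262144=71, 53^524288=234; 53^637012 = 53^4 * 53^16 * 53^64 * 53^2048 * 53^4096 * 53^8192 * 53^32768 * 53^65536 * 53^524288 = 26 (mod 253); answer 26
Step 2: U1 = 26; r = -11; cross terms: (-21*-11 - 2*-6)=243, (2*-40 - 26*-11)=206, (26*0 - 21*-40)=840, (21*38 - -26*0)=798, (-26*18 - -34*38)=824, (-34*-6 - -21*18)=582; twice the area = |3493| = 3493; area = 3493/2; answer 3493/2
Step 3: U2 = 3493/2; threaded value p + q = 3495; d = -16; remainder = value at the root: 2*(-16)^3 - 1*(-16)^2 - 8*(-16)^1 + 7 = (-8192) + (-256) + (128) + (7) = -8313; answer -8313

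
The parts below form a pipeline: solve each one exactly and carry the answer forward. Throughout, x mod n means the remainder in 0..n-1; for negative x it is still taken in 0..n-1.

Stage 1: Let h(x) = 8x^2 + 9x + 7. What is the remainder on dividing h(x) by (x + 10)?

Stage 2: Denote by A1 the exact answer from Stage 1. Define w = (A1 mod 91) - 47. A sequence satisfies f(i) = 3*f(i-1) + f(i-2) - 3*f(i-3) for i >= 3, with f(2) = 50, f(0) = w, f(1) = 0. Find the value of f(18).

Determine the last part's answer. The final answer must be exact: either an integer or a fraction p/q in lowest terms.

Stage 1: remainder = value at the root: 8*(-10)^2 + 9*(-10)^1 + 7 = (800) + (-90) + (7) = 717; answer 717
Stage 2: A1 = 717; w = 33; f(3) = 3*(50) + 1*(0) - 3*(33) = 51; iterating: f(3)=51, f(4)=203, f(5)=510, f(6)=1580, f(7)=4641, f(8)=13973, f(9)=41820, f(10)=125510, f(11)=376431, f(12)=1129343, f(13)=3387930, f(14)=10163840, f(15)=30491421, f(16)=91474313, f(17)=274422840, f(18)=823268570; answer 823268570

823268570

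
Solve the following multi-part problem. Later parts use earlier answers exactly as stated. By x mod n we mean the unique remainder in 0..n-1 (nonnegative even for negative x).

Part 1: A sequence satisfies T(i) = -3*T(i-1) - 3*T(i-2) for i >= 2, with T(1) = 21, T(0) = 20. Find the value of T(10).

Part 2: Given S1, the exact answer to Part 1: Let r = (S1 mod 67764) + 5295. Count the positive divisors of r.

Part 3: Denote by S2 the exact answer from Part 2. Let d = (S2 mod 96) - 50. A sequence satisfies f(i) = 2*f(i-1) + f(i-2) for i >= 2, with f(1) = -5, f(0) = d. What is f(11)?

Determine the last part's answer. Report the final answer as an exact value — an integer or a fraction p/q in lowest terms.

Part 1: T(2) = -3*(21) - 3*(20) = -123; iterating: T(2)=-123, T(3)=306, T(4)=-549, T(5)=729, T(6)=-540, T(7)=-567, T(8)=3321, T(9)=-8262, T(10)=14823; answer 14823
Part 2: S1 = 14823; r = 20118; 20118 = 2 * 3 * 7 * 479; number of divisors = (1+1) * (1+1) * (1+1) * (1+1) = 16; answer 16
Part 3: S2 = 16; d = -34; f(2) = 2*(-5) + 1*(-34) = -44; iterating: f(2)=-44, f(3)=-93, f(4)=-230, f(5)=-553, f(6)=-1336, f(7)=-3225, f(8)=-7786, f(9)=-18797, f(10)=-45380, f(11)=-109557; answer -109557

-109557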